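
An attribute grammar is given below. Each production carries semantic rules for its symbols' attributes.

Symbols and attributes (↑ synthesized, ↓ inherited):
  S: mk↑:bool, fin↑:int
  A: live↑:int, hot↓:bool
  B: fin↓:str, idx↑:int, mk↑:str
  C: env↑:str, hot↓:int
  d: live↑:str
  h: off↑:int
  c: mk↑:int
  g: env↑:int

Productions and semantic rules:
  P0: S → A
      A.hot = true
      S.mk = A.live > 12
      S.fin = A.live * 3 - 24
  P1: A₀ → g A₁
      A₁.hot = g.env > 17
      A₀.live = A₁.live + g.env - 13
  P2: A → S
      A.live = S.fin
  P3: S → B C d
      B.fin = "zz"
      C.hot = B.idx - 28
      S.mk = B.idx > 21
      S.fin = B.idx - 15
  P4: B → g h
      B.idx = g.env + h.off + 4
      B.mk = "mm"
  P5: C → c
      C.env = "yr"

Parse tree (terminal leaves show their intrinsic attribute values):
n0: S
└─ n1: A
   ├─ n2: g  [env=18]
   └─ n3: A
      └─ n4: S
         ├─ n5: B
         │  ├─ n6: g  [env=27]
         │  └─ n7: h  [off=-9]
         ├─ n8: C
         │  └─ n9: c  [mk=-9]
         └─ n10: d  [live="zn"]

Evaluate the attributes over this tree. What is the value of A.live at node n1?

12

1. n1.hot = true  [true]
2. n2.env = 18  [terminal]
3. n3.hot = true  [g.env > 17]
4. n5.fin = "zz"  ["zz"]
5. n6.env = 27  [terminal]
6. n7.off = -9  [terminal]
7. n5.idx = 22  [g.env + h.off + 4]
8. n5.mk = "mm"  ["mm"]
9. n8.hot = -6  [B.idx - 28]
10. n9.mk = -9  [terminal]
11. n8.env = "yr"  ["yr"]
12. n10.live = "zn"  [terminal]
13. n4.mk = true  [B.idx > 21]
14. n4.fin = 7  [B.idx - 15]
15. n3.live = 7  [S.fin]
16. n1.live = 12  [A₁.live + g.env - 13]
17. n0.mk = false  [A.live > 12]
18. n0.fin = 12  [A.live * 3 - 24]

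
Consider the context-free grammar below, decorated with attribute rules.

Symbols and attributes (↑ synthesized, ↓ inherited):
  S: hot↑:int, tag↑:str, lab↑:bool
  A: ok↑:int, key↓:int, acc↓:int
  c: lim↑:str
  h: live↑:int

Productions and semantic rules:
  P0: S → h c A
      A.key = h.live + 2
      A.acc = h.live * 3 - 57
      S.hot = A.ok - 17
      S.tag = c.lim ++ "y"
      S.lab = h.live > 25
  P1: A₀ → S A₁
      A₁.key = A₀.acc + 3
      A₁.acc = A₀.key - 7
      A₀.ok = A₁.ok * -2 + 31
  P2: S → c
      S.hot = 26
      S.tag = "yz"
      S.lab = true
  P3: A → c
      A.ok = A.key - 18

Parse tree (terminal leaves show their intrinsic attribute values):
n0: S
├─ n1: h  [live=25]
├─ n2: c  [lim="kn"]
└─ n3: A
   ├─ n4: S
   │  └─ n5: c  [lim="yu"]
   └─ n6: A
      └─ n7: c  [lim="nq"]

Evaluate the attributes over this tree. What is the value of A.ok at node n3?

1. n1.live = 25  [terminal]
2. n2.lim = "kn"  [terminal]
3. n3.key = 27  [h.live + 2]
4. n3.acc = 18  [h.live * 3 - 57]
5. n5.lim = "yu"  [terminal]
6. n4.hot = 26  [26]
7. n4.tag = "yz"  ["yz"]
8. n4.lab = true  [true]
9. n6.key = 21  [A₀.acc + 3]
10. n6.acc = 20  [A₀.key - 7]
11. n7.lim = "nq"  [terminal]
12. n6.ok = 3  [A.key - 18]
13. n3.ok = 25  [A₁.ok * -2 + 31]
14. n0.hot = 8  [A.ok - 17]
15. n0.tag = "kny"  [c.lim ++ "y"]
16. n0.lab = false  [h.live > 25]

25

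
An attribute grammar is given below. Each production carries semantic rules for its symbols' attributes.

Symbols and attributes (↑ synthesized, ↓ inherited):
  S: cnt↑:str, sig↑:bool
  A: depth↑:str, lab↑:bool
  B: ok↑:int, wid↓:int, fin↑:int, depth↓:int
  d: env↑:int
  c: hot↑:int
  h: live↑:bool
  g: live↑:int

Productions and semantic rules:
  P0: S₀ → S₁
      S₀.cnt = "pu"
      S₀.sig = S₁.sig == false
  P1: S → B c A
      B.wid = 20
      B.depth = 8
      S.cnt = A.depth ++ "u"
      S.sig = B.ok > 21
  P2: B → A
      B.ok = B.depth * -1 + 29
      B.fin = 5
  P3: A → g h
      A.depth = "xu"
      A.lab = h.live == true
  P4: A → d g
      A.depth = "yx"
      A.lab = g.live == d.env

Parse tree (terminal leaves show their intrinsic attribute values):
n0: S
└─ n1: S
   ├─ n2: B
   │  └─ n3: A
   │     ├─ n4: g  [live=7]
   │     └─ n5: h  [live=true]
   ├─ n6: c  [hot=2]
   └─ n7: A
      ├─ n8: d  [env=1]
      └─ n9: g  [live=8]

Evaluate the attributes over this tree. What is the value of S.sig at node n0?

true

1. n2.wid = 20  [20]
2. n2.depth = 8  [8]
3. n4.live = 7  [terminal]
4. n5.live = true  [terminal]
5. n3.depth = "xu"  ["xu"]
6. n3.lab = true  [h.live == true]
7. n2.ok = 21  [B.depth * -1 + 29]
8. n2.fin = 5  [5]
9. n6.hot = 2  [terminal]
10. n8.env = 1  [terminal]
11. n9.live = 8  [terminal]
12. n7.depth = "yx"  ["yx"]
13. n7.lab = false  [g.live == d.env]
14. n1.cnt = "yxu"  [A.depth ++ "u"]
15. n1.sig = false  [B.ok > 21]
16. n0.cnt = "pu"  ["pu"]
17. n0.sig = true  [S₁.sig == false]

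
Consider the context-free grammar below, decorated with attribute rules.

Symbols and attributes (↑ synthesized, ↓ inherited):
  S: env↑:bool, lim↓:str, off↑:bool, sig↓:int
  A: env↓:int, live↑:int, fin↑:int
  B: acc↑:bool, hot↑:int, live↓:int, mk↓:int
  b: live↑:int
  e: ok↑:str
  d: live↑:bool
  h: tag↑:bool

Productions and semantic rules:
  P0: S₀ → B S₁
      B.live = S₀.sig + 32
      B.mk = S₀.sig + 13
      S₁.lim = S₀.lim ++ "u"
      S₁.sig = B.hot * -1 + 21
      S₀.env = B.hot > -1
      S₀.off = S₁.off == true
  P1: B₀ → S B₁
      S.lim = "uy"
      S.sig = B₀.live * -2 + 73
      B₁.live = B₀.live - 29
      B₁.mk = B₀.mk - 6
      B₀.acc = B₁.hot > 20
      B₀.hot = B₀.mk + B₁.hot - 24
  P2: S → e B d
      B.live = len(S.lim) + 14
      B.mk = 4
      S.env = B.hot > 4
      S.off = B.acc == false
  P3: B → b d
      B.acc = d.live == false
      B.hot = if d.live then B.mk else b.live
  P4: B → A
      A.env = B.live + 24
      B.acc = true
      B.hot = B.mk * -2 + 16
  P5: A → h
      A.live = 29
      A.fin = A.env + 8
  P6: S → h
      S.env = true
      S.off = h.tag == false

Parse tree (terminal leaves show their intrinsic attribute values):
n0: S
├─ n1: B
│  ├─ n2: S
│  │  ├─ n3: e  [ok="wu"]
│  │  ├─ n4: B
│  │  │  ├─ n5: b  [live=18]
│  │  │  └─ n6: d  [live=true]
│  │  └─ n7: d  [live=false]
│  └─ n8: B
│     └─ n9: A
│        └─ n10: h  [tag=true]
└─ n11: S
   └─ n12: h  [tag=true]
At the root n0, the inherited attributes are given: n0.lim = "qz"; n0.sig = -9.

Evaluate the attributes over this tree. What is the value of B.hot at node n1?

1. n0.lim = "qz"  [given at root]
2. n0.sig = -9  [given at root]
3. n1.live = 23  [S₀.sig + 32]
4. n1.mk = 4  [S₀.sig + 13]
5. n2.lim = "uy"  ["uy"]
6. n2.sig = 27  [B₀.live * -2 + 73]
7. n3.ok = "wu"  [terminal]
8. n4.live = 16  [len(S.lim) + 14]
9. n4.mk = 4  [4]
10. n5.live = 18  [terminal]
11. n6.live = true  [terminal]
12. n4.acc = false  [d.live == false]
13. n4.hot = 4  [if d.live then B.mk else b.live]
14. n7.live = false  [terminal]
15. n2.env = false  [B.hot > 4]
16. n2.off = true  [B.acc == false]
17. n8.live = -6  [B₀.live - 29]
18. n8.mk = -2  [B₀.mk - 6]
19. n9.env = 18  [B.live + 24]
20. n10.tag = true  [terminal]
21. n9.live = 29  [29]
22. n9.fin = 26  [A.env + 8]
23. n8.acc = true  [true]
24. n8.hot = 20  [B.mk * -2 + 16]
25. n1.acc = false  [B₁.hot > 20]
26. n1.hot = 0  [B₀.mk + B₁.hot - 24]
27. n11.lim = "qzu"  [S₀.lim ++ "u"]
28. n11.sig = 21  [B.hot * -1 + 21]
29. n12.tag = true  [terminal]
30. n11.env = true  [true]
31. n11.off = false  [h.tag == false]
32. n0.env = true  [B.hot > -1]
33. n0.off = false  [S₁.off == true]

0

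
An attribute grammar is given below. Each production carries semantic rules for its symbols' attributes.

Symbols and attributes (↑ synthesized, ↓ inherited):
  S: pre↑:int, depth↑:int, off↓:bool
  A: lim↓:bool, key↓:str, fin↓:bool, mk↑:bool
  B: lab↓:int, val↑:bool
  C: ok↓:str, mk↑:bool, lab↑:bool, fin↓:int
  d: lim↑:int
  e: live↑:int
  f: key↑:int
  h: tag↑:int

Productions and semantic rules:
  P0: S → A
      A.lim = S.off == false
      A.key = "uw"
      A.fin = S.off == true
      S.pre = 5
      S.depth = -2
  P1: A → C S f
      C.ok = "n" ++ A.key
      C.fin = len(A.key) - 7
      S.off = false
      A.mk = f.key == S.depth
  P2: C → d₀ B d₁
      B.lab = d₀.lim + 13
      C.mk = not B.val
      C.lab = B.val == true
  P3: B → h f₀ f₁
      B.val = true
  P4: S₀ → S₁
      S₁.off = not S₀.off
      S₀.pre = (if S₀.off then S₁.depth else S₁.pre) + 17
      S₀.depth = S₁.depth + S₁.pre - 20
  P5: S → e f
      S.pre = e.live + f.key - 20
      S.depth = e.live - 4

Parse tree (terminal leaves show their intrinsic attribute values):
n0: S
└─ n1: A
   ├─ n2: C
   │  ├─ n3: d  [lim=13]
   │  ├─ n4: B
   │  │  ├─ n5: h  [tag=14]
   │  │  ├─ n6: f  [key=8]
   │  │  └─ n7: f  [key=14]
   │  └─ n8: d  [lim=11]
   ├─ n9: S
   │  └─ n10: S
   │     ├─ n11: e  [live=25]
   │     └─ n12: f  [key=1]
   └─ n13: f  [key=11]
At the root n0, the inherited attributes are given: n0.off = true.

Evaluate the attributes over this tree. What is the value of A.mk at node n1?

1. n0.off = true  [given at root]
2. n1.lim = false  [S.off == false]
3. n1.key = "uw"  ["uw"]
4. n1.fin = true  [S.off == true]
5. n2.ok = "nuw"  ["n" ++ A.key]
6. n2.fin = -5  [len(A.key) - 7]
7. n3.lim = 13  [terminal]
8. n4.lab = 26  [d₀.lim + 13]
9. n5.tag = 14  [terminal]
10. n6.key = 8  [terminal]
11. n7.key = 14  [terminal]
12. n4.val = true  [true]
13. n8.lim = 11  [terminal]
14. n2.mk = false  [not B.val]
15. n2.lab = true  [B.val == true]
16. n9.off = false  [false]
17. n10.off = true  [not S₀.off]
18. n11.live = 25  [terminal]
19. n12.key = 1  [terminal]
20. n10.pre = 6  [e.live + f.key - 20]
21. n10.depth = 21  [e.live - 4]
22. n9.pre = 23  [(if S₀.off then S₁.depth else S₁.pre) + 17]
23. n9.depth = 7  [S₁.depth + S₁.pre - 20]
24. n13.key = 11  [terminal]
25. n1.mk = false  [f.key == S.depth]
26. n0.pre = 5  [5]
27. n0.depth = -2  [-2]

false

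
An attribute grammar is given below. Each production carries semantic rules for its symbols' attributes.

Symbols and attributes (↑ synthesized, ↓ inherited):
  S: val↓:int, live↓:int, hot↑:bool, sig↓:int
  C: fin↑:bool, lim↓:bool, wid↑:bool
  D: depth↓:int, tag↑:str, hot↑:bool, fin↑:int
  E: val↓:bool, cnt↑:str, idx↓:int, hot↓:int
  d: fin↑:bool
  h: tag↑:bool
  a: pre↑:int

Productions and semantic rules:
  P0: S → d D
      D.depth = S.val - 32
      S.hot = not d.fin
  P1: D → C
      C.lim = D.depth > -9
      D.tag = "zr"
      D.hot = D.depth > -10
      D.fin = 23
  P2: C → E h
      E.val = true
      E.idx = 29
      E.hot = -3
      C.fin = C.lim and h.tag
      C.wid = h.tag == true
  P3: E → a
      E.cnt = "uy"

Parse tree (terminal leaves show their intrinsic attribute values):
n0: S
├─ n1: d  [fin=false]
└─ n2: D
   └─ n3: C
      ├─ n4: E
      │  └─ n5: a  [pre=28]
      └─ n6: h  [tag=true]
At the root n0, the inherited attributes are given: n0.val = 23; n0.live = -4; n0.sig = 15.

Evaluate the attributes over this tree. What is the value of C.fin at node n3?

1. n0.val = 23  [given at root]
2. n0.live = -4  [given at root]
3. n0.sig = 15  [given at root]
4. n1.fin = false  [terminal]
5. n2.depth = -9  [S.val - 32]
6. n3.lim = false  [D.depth > -9]
7. n4.val = true  [true]
8. n4.idx = 29  [29]
9. n4.hot = -3  [-3]
10. n5.pre = 28  [terminal]
11. n4.cnt = "uy"  ["uy"]
12. n6.tag = true  [terminal]
13. n3.fin = false  [C.lim and h.tag]
14. n3.wid = true  [h.tag == true]
15. n2.tag = "zr"  ["zr"]
16. n2.hot = true  [D.depth > -10]
17. n2.fin = 23  [23]
18. n0.hot = true  [not d.fin]

false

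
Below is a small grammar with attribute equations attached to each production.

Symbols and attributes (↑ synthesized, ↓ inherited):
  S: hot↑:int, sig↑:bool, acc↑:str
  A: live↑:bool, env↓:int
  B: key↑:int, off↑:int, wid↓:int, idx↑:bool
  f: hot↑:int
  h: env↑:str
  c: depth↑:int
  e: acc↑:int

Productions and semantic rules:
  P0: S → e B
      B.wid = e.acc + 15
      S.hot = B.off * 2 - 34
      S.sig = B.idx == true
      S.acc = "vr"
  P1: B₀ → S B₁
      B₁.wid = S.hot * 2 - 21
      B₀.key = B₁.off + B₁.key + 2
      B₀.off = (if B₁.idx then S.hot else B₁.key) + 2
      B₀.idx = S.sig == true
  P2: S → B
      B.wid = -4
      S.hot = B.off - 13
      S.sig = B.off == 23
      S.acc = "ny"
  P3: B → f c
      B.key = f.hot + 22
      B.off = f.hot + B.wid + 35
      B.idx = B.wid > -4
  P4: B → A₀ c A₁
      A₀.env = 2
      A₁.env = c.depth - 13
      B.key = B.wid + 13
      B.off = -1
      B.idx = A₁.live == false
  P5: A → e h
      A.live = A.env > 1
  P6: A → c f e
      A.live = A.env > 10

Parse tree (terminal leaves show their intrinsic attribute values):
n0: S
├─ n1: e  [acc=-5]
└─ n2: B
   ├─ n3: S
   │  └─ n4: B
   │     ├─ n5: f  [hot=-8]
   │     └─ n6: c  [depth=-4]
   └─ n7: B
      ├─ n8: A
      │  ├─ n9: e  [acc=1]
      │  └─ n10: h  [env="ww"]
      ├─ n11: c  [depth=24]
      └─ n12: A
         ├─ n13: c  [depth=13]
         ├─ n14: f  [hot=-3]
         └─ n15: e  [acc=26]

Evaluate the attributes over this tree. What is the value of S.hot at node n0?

1. n1.acc = -5  [terminal]
2. n2.wid = 10  [e.acc + 15]
3. n4.wid = -4  [-4]
4. n5.hot = -8  [terminal]
5. n6.depth = -4  [terminal]
6. n4.key = 14  [f.hot + 22]
7. n4.off = 23  [f.hot + B.wid + 35]
8. n4.idx = false  [B.wid > -4]
9. n3.hot = 10  [B.off - 13]
10. n3.sig = true  [B.off == 23]
11. n3.acc = "ny"  ["ny"]
12. n7.wid = -1  [S.hot * 2 - 21]
13. n8.env = 2  [2]
14. n9.acc = 1  [terminal]
15. n10.env = "ww"  [terminal]
16. n8.live = true  [A.env > 1]
17. n11.depth = 24  [terminal]
18. n12.env = 11  [c.depth - 13]
19. n13.depth = 13  [terminal]
20. n14.hot = -3  [terminal]
21. n15.acc = 26  [terminal]
22. n12.live = true  [A.env > 10]
23. n7.key = 12  [B.wid + 13]
24. n7.off = -1  [-1]
25. n7.idx = false  [A₁.live == false]
26. n2.key = 13  [B₁.off + B₁.key + 2]
27. n2.off = 14  [(if B₁.idx then S.hot else B₁.key) + 2]
28. n2.idx = true  [S.sig == true]
29. n0.hot = -6  [B.off * 2 - 34]
30. n0.sig = true  [B.idx == true]
31. n0.acc = "vr"  ["vr"]

-6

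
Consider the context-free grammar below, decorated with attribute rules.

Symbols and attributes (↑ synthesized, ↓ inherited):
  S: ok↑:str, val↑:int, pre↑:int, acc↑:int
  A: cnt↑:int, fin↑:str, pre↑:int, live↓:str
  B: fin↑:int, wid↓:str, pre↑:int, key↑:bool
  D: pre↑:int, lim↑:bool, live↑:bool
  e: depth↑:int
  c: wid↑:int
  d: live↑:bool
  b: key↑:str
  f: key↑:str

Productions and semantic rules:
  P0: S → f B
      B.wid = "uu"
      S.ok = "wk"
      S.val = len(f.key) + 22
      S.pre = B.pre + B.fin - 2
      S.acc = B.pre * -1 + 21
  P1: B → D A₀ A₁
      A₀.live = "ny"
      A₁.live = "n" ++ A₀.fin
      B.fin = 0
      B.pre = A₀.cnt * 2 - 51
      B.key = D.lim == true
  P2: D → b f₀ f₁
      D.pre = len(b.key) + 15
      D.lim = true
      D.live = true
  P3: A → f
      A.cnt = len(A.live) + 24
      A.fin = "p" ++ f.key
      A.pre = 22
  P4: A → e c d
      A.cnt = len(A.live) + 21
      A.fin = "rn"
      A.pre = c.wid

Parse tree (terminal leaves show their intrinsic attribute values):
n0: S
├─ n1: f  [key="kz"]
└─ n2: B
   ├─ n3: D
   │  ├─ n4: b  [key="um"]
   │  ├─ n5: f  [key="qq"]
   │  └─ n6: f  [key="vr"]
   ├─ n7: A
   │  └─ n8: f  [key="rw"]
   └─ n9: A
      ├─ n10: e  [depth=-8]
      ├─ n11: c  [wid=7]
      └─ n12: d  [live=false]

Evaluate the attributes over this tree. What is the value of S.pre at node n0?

-1

1. n1.key = "kz"  [terminal]
2. n2.wid = "uu"  ["uu"]
3. n4.key = "um"  [terminal]
4. n5.key = "qq"  [terminal]
5. n6.key = "vr"  [terminal]
6. n3.pre = 17  [len(b.key) + 15]
7. n3.lim = true  [true]
8. n3.live = true  [true]
9. n7.live = "ny"  ["ny"]
10. n8.key = "rw"  [terminal]
11. n7.cnt = 26  [len(A.live) + 24]
12. n7.fin = "prw"  ["p" ++ f.key]
13. n7.pre = 22  [22]
14. n9.live = "nprw"  ["n" ++ A₀.fin]
15. n10.depth = -8  [terminal]
16. n11.wid = 7  [terminal]
17. n12.live = false  [terminal]
18. n9.cnt = 25  [len(A.live) + 21]
19. n9.fin = "rn"  ["rn"]
20. n9.pre = 7  [c.wid]
21. n2.fin = 0  [0]
22. n2.pre = 1  [A₀.cnt * 2 - 51]
23. n2.key = true  [D.lim == true]
24. n0.ok = "wk"  ["wk"]
25. n0.val = 24  [len(f.key) + 22]
26. n0.pre = -1  [B.pre + B.fin - 2]
27. n0.acc = 20  [B.pre * -1 + 21]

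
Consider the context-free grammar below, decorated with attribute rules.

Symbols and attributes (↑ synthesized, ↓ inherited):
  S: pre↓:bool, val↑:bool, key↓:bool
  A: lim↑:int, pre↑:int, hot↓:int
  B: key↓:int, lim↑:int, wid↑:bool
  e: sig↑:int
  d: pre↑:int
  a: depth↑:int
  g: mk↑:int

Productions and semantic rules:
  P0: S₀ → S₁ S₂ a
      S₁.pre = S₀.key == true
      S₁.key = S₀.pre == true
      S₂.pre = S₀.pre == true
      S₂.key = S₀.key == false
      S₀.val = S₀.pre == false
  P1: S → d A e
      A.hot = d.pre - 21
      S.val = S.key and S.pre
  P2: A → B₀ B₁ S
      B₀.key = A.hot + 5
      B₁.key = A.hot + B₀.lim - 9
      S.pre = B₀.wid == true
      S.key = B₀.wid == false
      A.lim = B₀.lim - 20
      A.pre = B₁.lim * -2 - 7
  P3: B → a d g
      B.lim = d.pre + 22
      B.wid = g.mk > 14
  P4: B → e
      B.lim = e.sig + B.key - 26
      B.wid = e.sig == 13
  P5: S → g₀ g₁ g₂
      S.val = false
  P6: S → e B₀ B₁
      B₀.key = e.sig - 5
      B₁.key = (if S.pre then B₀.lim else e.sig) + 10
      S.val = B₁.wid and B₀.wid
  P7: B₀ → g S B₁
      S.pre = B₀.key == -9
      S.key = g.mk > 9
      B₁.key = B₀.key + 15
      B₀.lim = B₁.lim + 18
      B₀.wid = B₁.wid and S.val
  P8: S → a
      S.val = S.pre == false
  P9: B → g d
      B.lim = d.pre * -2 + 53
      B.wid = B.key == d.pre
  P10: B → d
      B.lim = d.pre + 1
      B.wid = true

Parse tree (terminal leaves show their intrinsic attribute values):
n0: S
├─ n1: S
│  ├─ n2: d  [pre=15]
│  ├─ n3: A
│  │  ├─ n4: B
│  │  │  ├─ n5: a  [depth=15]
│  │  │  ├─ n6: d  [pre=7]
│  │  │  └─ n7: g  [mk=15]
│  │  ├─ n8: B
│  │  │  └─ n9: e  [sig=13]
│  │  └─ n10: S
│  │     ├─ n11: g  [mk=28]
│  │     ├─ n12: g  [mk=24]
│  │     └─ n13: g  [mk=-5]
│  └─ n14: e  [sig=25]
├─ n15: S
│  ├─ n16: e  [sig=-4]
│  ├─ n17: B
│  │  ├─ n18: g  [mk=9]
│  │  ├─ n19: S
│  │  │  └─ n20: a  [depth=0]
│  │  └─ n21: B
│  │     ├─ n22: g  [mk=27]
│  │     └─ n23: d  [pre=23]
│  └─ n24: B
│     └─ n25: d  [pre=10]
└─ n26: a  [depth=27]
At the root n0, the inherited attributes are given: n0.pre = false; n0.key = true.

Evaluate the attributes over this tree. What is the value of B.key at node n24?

1. n0.pre = false  [given at root]
2. n0.key = true  [given at root]
3. n1.pre = true  [S₀.key == true]
4. n1.key = false  [S₀.pre == true]
5. n2.pre = 15  [terminal]
6. n3.hot = -6  [d.pre - 21]
7. n4.key = -1  [A.hot + 5]
8. n5.depth = 15  [terminal]
9. n6.pre = 7  [terminal]
10. n7.mk = 15  [terminal]
11. n4.lim = 29  [d.pre + 22]
12. n4.wid = true  [g.mk > 14]
13. n8.key = 14  [A.hot + B₀.lim - 9]
14. n9.sig = 13  [terminal]
15. n8.lim = 1  [e.sig + B.key - 26]
16. n8.wid = true  [e.sig == 13]
17. n10.pre = true  [B₀.wid == true]
18. n10.key = false  [B₀.wid == false]
19. n11.mk = 28  [terminal]
20. n12.mk = 24  [terminal]
21. n13.mk = -5  [terminal]
22. n10.val = false  [false]
23. n3.lim = 9  [B₀.lim - 20]
24. n3.pre = -9  [B₁.lim * -2 - 7]
25. n14.sig = 25  [terminal]
26. n1.val = false  [S.key and S.pre]
27. n15.pre = false  [S₀.pre == true]
28. n15.key = false  [S₀.key == false]
29. n16.sig = -4  [terminal]
30. n17.key = -9  [e.sig - 5]
31. n18.mk = 9  [terminal]
32. n19.pre = true  [B₀.key == -9]
33. n19.key = false  [g.mk > 9]
34. n20.depth = 0  [terminal]
35. n19.val = false  [S.pre == false]
36. n21.key = 6  [B₀.key + 15]
37. n22.mk = 27  [terminal]
38. n23.pre = 23  [terminal]
39. n21.lim = 7  [d.pre * -2 + 53]
40. n21.wid = false  [B.key == d.pre]
41. n17.lim = 25  [B₁.lim + 18]
42. n17.wid = false  [B₁.wid and S.val]
43. n24.key = 6  [(if S.pre then B₀.lim else e.sig) + 10]
44. n25.pre = 10  [terminal]
45. n24.lim = 11  [d.pre + 1]
46. n24.wid = true  [true]
47. n15.val = false  [B₁.wid and B₀.wid]
48. n26.depth = 27  [terminal]
49. n0.val = true  [S₀.pre == false]

6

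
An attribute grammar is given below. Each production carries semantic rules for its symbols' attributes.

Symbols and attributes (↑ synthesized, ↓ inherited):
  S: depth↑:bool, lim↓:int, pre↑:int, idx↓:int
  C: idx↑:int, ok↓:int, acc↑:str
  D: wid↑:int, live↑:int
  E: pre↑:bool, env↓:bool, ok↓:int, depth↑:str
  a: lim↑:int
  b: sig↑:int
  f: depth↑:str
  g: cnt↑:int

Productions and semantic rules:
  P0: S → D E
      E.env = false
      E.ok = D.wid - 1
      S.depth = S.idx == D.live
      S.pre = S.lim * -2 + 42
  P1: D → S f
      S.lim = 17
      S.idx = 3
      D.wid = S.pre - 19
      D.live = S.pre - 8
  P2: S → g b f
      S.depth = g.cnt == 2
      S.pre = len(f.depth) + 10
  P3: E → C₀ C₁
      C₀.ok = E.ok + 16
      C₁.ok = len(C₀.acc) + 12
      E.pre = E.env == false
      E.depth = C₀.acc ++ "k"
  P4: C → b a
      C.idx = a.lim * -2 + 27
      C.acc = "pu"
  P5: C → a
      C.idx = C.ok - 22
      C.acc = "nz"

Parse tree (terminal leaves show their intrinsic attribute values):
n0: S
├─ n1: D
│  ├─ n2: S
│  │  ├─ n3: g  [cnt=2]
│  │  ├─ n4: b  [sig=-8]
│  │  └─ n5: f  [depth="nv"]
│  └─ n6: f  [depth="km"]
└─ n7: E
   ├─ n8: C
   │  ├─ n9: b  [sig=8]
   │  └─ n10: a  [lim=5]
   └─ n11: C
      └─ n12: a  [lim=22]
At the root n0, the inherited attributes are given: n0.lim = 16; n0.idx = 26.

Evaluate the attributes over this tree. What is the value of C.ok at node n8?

8

1. n0.lim = 16  [given at root]
2. n0.idx = 26  [given at root]
3. n2.lim = 17  [17]
4. n2.idx = 3  [3]
5. n3.cnt = 2  [terminal]
6. n4.sig = -8  [terminal]
7. n5.depth = "nv"  [terminal]
8. n2.depth = true  [g.cnt == 2]
9. n2.pre = 12  [len(f.depth) + 10]
10. n6.depth = "km"  [terminal]
11. n1.wid = -7  [S.pre - 19]
12. n1.live = 4  [S.pre - 8]
13. n7.env = false  [false]
14. n7.ok = -8  [D.wid - 1]
15. n8.ok = 8  [E.ok + 16]
16. n9.sig = 8  [terminal]
17. n10.lim = 5  [terminal]
18. n8.idx = 17  [a.lim * -2 + 27]
19. n8.acc = "pu"  ["pu"]
20. n11.ok = 14  [len(C₀.acc) + 12]
21. n12.lim = 22  [terminal]
22. n11.idx = -8  [C.ok - 22]
23. n11.acc = "nz"  ["nz"]
24. n7.pre = true  [E.env == false]
25. n7.depth = "puk"  [C₀.acc ++ "k"]
26. n0.depth = false  [S.idx == D.live]
27. n0.pre = 10  [S.lim * -2 + 42]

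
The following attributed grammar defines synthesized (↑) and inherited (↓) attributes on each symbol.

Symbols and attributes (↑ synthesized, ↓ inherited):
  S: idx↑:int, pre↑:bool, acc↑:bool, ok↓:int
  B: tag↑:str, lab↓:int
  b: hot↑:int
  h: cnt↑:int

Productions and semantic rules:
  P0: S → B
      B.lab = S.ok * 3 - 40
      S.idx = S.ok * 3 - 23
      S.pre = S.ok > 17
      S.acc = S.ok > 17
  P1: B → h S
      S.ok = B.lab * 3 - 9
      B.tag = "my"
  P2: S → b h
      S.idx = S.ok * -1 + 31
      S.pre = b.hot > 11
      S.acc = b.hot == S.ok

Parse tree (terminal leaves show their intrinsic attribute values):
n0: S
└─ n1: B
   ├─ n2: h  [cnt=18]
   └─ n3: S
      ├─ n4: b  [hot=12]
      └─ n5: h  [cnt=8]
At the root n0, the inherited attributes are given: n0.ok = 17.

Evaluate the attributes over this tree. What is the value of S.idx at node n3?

7

1. n0.ok = 17  [given at root]
2. n1.lab = 11  [S.ok * 3 - 40]
3. n2.cnt = 18  [terminal]
4. n3.ok = 24  [B.lab * 3 - 9]
5. n4.hot = 12  [terminal]
6. n5.cnt = 8  [terminal]
7. n3.idx = 7  [S.ok * -1 + 31]
8. n3.pre = true  [b.hot > 11]
9. n3.acc = false  [b.hot == S.ok]
10. n1.tag = "my"  ["my"]
11. n0.idx = 28  [S.ok * 3 - 23]
12. n0.pre = false  [S.ok > 17]
13. n0.acc = false  [S.ok > 17]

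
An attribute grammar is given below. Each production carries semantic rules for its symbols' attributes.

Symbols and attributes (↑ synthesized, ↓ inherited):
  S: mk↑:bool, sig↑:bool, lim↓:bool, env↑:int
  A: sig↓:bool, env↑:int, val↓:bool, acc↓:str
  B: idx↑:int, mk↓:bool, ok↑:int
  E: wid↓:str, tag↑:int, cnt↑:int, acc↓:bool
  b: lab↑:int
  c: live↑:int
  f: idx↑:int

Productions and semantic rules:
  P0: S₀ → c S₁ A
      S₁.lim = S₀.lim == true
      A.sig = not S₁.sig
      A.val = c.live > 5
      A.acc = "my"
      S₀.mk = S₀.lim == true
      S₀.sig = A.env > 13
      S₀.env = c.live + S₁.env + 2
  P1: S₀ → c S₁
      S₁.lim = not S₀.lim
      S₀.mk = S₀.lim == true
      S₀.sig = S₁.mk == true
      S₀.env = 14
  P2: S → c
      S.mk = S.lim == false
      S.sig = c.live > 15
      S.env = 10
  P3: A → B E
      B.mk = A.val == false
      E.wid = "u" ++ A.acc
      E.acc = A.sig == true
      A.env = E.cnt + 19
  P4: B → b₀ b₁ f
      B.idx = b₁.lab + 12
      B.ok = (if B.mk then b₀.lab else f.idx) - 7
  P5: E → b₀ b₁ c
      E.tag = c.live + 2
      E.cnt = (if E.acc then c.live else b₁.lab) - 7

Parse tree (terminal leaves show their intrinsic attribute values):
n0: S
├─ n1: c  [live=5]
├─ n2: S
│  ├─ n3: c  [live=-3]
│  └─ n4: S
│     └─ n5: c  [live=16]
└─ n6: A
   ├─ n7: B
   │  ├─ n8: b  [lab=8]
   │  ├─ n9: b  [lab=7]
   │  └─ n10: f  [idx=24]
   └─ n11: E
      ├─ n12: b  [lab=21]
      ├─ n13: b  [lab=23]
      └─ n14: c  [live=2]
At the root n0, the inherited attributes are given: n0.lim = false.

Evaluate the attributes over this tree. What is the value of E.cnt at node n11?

1. n0.lim = false  [given at root]
2. n1.live = 5  [terminal]
3. n2.lim = false  [S₀.lim == true]
4. n3.live = -3  [terminal]
5. n4.lim = true  [not S₀.lim]
6. n5.live = 16  [terminal]
7. n4.mk = false  [S.lim == false]
8. n4.sig = true  [c.live > 15]
9. n4.env = 10  [10]
10. n2.mk = false  [S₀.lim == true]
11. n2.sig = false  [S₁.mk == true]
12. n2.env = 14  [14]
13. n6.sig = true  [not S₁.sig]
14. n6.val = false  [c.live > 5]
15. n6.acc = "my"  ["my"]
16. n7.mk = true  [A.val == false]
17. n8.lab = 8  [terminal]
18. n9.lab = 7  [terminal]
19. n10.idx = 24  [terminal]
20. n7.idx = 19  [b₁.lab + 12]
21. n7.ok = 1  [(if B.mk then b₀.lab else f.idx) - 7]
22. n11.wid = "umy"  ["u" ++ A.acc]
23. n11.acc = true  [A.sig == true]
24. n12.lab = 21  [terminal]
25. n13.lab = 23  [terminal]
26. n14.live = 2  [terminal]
27. n11.tag = 4  [c.live + 2]
28. n11.cnt = -5  [(if E.acc then c.live else b₁.lab) - 7]
29. n6.env = 14  [E.cnt + 19]
30. n0.mk = false  [S₀.lim == true]
31. n0.sig = true  [A.env > 13]
32. n0.env = 21  [c.live + S₁.env + 2]

-5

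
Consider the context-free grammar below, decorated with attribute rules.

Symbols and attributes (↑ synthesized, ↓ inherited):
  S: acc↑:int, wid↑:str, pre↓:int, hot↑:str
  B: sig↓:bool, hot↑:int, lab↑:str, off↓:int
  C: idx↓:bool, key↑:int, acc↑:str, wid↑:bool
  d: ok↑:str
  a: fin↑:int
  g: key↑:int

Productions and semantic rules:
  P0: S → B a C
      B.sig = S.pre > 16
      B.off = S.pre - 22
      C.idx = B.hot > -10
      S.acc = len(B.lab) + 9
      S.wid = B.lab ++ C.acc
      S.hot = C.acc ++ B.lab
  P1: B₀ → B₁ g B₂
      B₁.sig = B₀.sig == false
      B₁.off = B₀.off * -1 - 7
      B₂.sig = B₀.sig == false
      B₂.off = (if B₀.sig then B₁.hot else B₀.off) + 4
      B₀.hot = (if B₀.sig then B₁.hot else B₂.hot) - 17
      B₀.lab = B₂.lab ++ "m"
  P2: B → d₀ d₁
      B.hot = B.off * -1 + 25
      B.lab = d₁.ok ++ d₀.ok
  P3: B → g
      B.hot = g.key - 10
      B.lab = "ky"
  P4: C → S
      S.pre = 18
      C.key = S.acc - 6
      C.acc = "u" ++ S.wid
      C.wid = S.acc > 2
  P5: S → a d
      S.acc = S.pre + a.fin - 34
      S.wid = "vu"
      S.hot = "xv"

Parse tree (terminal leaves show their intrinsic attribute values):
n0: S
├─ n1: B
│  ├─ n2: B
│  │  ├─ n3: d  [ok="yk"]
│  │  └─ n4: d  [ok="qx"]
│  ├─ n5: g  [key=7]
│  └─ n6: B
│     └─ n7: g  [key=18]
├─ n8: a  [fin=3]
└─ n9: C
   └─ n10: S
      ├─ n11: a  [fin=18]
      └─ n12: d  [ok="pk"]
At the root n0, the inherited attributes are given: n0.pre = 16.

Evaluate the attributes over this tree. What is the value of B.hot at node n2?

1. n0.pre = 16  [given at root]
2. n1.sig = false  [S.pre > 16]
3. n1.off = -6  [S.pre - 22]
4. n2.sig = true  [B₀.sig == false]
5. n2.off = -1  [B₀.off * -1 - 7]
6. n3.ok = "yk"  [terminal]
7. n4.ok = "qx"  [terminal]
8. n2.hot = 26  [B.off * -1 + 25]
9. n2.lab = "qxyk"  [d₁.ok ++ d₀.ok]
10. n5.key = 7  [terminal]
11. n6.sig = true  [B₀.sig == false]
12. n6.off = -2  [(if B₀.sig then B₁.hot else B₀.off) + 4]
13. n7.key = 18  [terminal]
14. n6.hot = 8  [g.key - 10]
15. n6.lab = "ky"  ["ky"]
16. n1.hot = -9  [(if B₀.sig then B₁.hot else B₂.hot) - 17]
17. n1.lab = "kym"  [B₂.lab ++ "m"]
18. n8.fin = 3  [terminal]
19. n9.idx = true  [B.hot > -10]
20. n10.pre = 18  [18]
21. n11.fin = 18  [terminal]
22. n12.ok = "pk"  [terminal]
23. n10.acc = 2  [S.pre + a.fin - 34]
24. n10.wid = "vu"  ["vu"]
25. n10.hot = "xv"  ["xv"]
26. n9.key = -4  [S.acc - 6]
27. n9.acc = "uvu"  ["u" ++ S.wid]
28. n9.wid = false  [S.acc > 2]
29. n0.acc = 12  [len(B.lab) + 9]
30. n0.wid = "kymuvu"  [B.lab ++ C.acc]
31. n0.hot = "uvukym"  [C.acc ++ B.lab]

26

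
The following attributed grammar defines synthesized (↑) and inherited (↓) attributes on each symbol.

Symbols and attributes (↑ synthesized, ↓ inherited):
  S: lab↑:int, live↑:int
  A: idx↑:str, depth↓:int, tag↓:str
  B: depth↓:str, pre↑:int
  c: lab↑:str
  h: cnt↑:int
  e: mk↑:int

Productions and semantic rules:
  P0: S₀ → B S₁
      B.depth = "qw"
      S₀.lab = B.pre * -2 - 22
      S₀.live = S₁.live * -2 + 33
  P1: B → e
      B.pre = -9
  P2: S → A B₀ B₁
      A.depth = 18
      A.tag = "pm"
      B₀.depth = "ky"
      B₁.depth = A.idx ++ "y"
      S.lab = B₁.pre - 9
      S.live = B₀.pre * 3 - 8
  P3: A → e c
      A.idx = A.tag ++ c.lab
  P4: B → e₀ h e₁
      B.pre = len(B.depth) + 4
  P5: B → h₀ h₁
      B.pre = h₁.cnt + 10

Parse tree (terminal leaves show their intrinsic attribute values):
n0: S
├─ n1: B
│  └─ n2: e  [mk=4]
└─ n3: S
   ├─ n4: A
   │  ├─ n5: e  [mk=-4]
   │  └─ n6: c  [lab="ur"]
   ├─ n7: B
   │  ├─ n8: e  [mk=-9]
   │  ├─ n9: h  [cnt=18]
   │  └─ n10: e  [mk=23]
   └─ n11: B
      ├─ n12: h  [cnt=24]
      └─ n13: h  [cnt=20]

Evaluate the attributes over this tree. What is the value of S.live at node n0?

1. n1.depth = "qw"  ["qw"]
2. n2.mk = 4  [terminal]
3. n1.pre = -9  [-9]
4. n4.depth = 18  [18]
5. n4.tag = "pm"  ["pm"]
6. n5.mk = -4  [terminal]
7. n6.lab = "ur"  [terminal]
8. n4.idx = "pmur"  [A.tag ++ c.lab]
9. n7.depth = "ky"  ["ky"]
10. n8.mk = -9  [terminal]
11. n9.cnt = 18  [terminal]
12. n10.mk = 23  [terminal]
13. n7.pre = 6  [len(B.depth) + 4]
14. n11.depth = "pmury"  [A.idx ++ "y"]
15. n12.cnt = 24  [terminal]
16. n13.cnt = 20  [terminal]
17. n11.pre = 30  [h₁.cnt + 10]
18. n3.lab = 21  [B₁.pre - 9]
19. n3.live = 10  [B₀.pre * 3 - 8]
20. n0.lab = -4  [B.pre * -2 - 22]
21. n0.live = 13  [S₁.live * -2 + 33]

13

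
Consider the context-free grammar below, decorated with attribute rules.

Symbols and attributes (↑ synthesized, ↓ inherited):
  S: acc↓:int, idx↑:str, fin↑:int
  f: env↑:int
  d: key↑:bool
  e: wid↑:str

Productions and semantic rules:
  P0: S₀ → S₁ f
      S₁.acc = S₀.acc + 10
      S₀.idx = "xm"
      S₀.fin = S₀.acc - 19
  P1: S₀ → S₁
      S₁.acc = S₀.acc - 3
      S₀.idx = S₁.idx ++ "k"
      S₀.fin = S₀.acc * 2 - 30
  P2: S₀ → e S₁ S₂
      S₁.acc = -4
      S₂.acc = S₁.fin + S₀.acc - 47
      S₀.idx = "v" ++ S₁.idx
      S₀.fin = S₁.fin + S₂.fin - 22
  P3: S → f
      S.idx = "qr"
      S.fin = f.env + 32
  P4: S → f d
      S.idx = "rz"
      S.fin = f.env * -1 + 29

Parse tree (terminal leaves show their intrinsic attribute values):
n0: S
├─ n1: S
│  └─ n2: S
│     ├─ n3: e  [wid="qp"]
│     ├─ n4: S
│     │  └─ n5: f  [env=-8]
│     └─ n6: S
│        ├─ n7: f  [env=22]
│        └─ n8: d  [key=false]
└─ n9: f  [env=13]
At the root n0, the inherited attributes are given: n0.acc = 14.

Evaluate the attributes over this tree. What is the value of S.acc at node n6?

-2

1. n0.acc = 14  [given at root]
2. n1.acc = 24  [S₀.acc + 10]
3. n2.acc = 21  [S₀.acc - 3]
4. n3.wid = "qp"  [terminal]
5. n4.acc = -4  [-4]
6. n5.env = -8  [terminal]
7. n4.idx = "qr"  ["qr"]
8. n4.fin = 24  [f.env + 32]
9. n6.acc = -2  [S₁.fin + S₀.acc - 47]
10. n7.env = 22  [terminal]
11. n8.key = false  [terminal]
12. n6.idx = "rz"  ["rz"]
13. n6.fin = 7  [f.env * -1 + 29]
14. n2.idx = "vqr"  ["v" ++ S₁.idx]
15. n2.fin = 9  [S₁.fin + S₂.fin - 22]
16. n1.idx = "vqrk"  [S₁.idx ++ "k"]
17. n1.fin = 18  [S₀.acc * 2 - 30]
18. n9.env = 13  [terminal]
19. n0.idx = "xm"  ["xm"]
20. n0.fin = -5  [S₀.acc - 19]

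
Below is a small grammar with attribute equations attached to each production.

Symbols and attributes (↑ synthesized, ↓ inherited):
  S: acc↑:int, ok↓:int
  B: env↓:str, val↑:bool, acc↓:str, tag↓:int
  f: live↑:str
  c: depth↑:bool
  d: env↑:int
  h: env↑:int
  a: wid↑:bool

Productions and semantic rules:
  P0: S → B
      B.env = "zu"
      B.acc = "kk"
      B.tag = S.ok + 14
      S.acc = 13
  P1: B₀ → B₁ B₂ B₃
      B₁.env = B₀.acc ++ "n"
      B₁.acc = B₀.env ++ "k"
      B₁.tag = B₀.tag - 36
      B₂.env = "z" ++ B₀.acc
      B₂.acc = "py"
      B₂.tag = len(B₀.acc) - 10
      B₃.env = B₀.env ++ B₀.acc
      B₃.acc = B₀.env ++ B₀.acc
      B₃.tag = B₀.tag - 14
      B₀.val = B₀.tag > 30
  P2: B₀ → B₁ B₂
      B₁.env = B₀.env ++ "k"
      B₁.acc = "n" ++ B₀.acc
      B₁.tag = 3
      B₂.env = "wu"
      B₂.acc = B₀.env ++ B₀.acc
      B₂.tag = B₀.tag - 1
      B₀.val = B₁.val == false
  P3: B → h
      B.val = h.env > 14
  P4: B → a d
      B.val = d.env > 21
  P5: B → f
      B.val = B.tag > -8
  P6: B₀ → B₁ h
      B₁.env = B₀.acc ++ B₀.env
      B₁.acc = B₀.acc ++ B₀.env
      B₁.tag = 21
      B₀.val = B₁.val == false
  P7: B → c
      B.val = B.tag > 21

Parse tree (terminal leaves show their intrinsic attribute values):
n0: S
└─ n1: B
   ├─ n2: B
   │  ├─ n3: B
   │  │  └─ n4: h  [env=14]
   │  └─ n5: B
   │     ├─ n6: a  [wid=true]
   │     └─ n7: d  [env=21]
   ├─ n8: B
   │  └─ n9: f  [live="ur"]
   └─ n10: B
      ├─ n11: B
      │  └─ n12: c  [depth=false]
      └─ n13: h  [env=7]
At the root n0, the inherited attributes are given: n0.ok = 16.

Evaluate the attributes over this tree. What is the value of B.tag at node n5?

-7

1. n0.ok = 16  [given at root]
2. n1.env = "zu"  ["zu"]
3. n1.acc = "kk"  ["kk"]
4. n1.tag = 30  [S.ok + 14]
5. n2.env = "kkn"  [B₀.acc ++ "n"]
6. n2.acc = "zuk"  [B₀.env ++ "k"]
7. n2.tag = -6  [B₀.tag - 36]
8. n3.env = "kknk"  [B₀.env ++ "k"]
9. n3.acc = "nzuk"  ["n" ++ B₀.acc]
10. n3.tag = 3  [3]
11. n4.env = 14  [terminal]
12. n3.val = false  [h.env > 14]
13. n5.env = "wu"  ["wu"]
14. n5.acc = "kknzuk"  [B₀.env ++ B₀.acc]
15. n5.tag = -7  [B₀.tag - 1]
16. n6.wid = true  [terminal]
17. n7.env = 21  [terminal]
18. n5.val = false  [d.env > 21]
19. n2.val = true  [B₁.val == false]
20. n8.env = "zkk"  ["z" ++ B₀.acc]
21. n8.acc = "py"  ["py"]
22. n8.tag = -8  [len(B₀.acc) - 10]
23. n9.live = "ur"  [terminal]
24. n8.val = false  [B.tag > -8]
25. n10.env = "zukk"  [B₀.env ++ B₀.acc]
26. n10.acc = "zukk"  [B₀.env ++ B₀.acc]
27. n10.tag = 16  [B₀.tag - 14]
28. n11.env = "zukkzukk"  [B₀.acc ++ B₀.env]
29. n11.acc = "zukkzukk"  [B₀.acc ++ B₀.env]
30. n11.tag = 21  [21]
31. n12.depth = false  [terminal]
32. n11.val = false  [B.tag > 21]
33. n13.env = 7  [terminal]
34. n10.val = true  [B₁.val == false]
35. n1.val = false  [B₀.tag > 30]
36. n0.acc = 13  [13]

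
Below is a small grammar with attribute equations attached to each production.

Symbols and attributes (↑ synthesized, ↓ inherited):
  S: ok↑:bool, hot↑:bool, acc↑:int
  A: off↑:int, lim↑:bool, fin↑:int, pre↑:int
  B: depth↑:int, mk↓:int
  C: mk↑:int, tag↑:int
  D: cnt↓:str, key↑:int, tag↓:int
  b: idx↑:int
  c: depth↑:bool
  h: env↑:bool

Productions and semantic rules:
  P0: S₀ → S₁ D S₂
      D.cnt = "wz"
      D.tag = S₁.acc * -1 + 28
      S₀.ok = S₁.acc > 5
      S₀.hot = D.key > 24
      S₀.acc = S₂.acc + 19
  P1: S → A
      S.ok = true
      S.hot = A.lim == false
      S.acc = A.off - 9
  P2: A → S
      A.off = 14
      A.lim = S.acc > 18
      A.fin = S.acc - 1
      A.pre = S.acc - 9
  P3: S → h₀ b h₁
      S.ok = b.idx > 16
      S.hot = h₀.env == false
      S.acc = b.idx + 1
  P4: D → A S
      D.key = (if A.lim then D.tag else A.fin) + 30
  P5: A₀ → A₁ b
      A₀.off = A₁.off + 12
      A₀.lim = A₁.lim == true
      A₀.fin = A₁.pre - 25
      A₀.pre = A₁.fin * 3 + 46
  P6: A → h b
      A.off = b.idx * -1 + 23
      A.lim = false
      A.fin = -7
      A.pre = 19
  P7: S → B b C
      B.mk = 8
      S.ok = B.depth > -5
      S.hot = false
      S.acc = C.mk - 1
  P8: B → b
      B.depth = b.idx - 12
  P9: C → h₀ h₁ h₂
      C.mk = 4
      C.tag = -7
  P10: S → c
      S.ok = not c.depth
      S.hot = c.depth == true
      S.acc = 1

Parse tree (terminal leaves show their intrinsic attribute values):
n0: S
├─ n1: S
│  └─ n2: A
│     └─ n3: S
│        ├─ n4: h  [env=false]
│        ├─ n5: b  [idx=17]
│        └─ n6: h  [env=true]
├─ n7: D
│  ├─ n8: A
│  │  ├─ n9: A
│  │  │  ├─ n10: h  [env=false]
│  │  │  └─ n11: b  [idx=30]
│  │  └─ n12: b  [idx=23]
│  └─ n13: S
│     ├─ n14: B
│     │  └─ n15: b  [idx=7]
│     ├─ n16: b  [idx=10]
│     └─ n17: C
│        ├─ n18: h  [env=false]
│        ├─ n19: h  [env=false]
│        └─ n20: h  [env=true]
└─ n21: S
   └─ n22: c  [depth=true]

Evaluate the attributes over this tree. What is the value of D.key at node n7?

24

1. n4.env = false  [terminal]
2. n5.idx = 17  [terminal]
3. n6.env = true  [terminal]
4. n3.ok = true  [b.idx > 16]
5. n3.hot = true  [h₀.env == false]
6. n3.acc = 18  [b.idx + 1]
7. n2.off = 14  [14]
8. n2.lim = false  [S.acc > 18]
9. n2.fin = 17  [S.acc - 1]
10. n2.pre = 9  [S.acc - 9]
11. n1.ok = true  [true]
12. n1.hot = true  [A.lim == false]
13. n1.acc = 5  [A.off - 9]
14. n7.cnt = "wz"  ["wz"]
15. n7.tag = 23  [S₁.acc * -1 + 28]
16. n10.env = false  [terminal]
17. n11.idx = 30  [terminal]
18. n9.off = -7  [b.idx * -1 + 23]
19. n9.lim = false  [false]
20. n9.fin = -7  [-7]
21. n9.pre = 19  [19]
22. n12.idx = 23  [terminal]
23. n8.off = 5  [A₁.off + 12]
24. n8.lim = false  [A₁.lim == true]
25. n8.fin = -6  [A₁.pre - 25]
26. n8.pre = 25  [A₁.fin * 3 + 46]
27. n14.mk = 8  [8]
28. n15.idx = 7  [terminal]
29. n14.depth = -5  [b.idx - 12]
30. n16.idx = 10  [terminal]
31. n18.env = false  [terminal]
32. n19.env = false  [terminal]
33. n20.env = true  [terminal]
34. n17.mk = 4  [4]
35. n17.tag = -7  [-7]
36. n13.ok = false  [B.depth > -5]
37. n13.hot = false  [false]
38. n13.acc = 3  [C.mk - 1]
39. n7.key = 24  [(if A.lim then D.tag else A.fin) + 30]
40. n22.depth = true  [terminal]
41. n21.ok = false  [not c.depth]
42. n21.hot = true  [c.depth == true]
43. n21.acc = 1  [1]
44. n0.ok = false  [S₁.acc > 5]
45. n0.hot = false  [D.key > 24]
46. n0.acc = 20  [S₂.acc + 19]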